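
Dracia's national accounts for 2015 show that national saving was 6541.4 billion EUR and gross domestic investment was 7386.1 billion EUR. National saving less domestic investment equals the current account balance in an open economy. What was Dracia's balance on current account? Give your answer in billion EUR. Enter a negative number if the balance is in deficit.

-844.7

CA = S - I = 6541.4 - 7386.1 = -844.7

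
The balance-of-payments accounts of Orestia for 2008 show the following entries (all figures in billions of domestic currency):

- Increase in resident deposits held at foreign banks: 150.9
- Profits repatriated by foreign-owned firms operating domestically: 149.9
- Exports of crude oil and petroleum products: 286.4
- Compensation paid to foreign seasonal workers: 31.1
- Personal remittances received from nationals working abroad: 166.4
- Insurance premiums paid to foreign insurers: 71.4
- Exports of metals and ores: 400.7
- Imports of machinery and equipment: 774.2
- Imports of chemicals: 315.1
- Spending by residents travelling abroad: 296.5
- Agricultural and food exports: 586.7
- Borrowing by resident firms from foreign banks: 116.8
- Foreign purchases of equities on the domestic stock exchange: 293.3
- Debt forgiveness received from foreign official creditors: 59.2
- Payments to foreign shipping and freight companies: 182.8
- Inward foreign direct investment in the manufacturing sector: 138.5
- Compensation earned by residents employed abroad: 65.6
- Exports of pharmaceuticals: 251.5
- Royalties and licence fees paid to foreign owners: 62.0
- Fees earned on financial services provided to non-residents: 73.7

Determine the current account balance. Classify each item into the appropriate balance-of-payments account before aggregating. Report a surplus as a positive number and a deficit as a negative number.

-52.0

Goods: 251.5 - 315.1 - 774.2 + 286.4 + 586.7 + 400.7 = 436.0
Services: -71.4 - 62.0 + 73.7 - 296.5 - 182.8 = -539.0
Primary income: -31.1 - 149.9 + 65.6 = -115.4
Secondary income: 166.4
Current account = 436.0 + (-539.0) + (-115.4) + 166.4 = -52.0
(Excluded from the current account — financial account: increase in resident deposits held at foreign banks 150.9, borrowing by resident firms from foreign banks 116.8, foreign purchases of equities on the domestic stock exchange 293.3, inward foreign direct investment in the manufacturing sector 138.5; capital account: debt forgiveness received from foreign official creditors 59.2.)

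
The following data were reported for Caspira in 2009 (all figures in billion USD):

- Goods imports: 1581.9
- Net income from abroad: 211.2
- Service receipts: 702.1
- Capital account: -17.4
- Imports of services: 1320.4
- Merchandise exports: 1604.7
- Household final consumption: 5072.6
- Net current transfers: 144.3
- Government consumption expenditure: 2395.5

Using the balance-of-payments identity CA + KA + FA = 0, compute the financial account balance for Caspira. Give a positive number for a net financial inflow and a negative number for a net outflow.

257.4

Goods balance = 1604.7 - 1581.9 = 22.8
Services balance = 702.1 - 1320.4 = -618.3
Trade balance (goods + services) = 22.8 + (-618.3) = -595.5
Net primary income = 211.2
Net secondary income = 144.3
Current account = -595.5 + 211.2 + 144.3 = -240.0
Financial account = -(-240.0 + (-17.4)) = 257.4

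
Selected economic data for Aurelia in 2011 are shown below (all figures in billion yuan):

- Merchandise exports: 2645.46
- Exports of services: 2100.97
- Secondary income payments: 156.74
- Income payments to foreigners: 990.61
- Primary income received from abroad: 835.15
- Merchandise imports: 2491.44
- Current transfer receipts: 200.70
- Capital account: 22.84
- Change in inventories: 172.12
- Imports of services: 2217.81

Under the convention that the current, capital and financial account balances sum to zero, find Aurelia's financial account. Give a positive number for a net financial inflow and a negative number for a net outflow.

51.48

Goods balance = 2645.46 - 2491.44 = 154.02
Services balance = 2100.97 - 2217.81 = -116.84
Trade balance (goods + services) = 154.02 + (-116.84) = 37.18
Net primary income = 835.15 - 990.61 = -155.46
Net secondary income = 200.70 - 156.74 = 43.96
Current account = 37.18 + (-155.46) + 43.96 = -74.32
Financial account = -(-74.32 + 22.84) = 51.48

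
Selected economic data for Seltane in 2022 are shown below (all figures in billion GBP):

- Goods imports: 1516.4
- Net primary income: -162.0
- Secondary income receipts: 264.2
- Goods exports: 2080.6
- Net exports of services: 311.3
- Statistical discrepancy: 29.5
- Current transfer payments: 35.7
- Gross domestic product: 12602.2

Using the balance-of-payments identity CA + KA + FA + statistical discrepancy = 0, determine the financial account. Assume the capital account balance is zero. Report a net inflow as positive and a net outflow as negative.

Goods balance = 2080.6 - 1516.4 = 564.2
Services balance = 311.3
Trade balance (goods + services) = 564.2 + 311.3 = 875.5
Net primary income = -162.0
Net secondary income = 264.2 - 35.7 = 228.5
Current account = 875.5 + (-162.0) + 228.5 = 942.0
Financial account = -(942.0 + 29.5) = -971.5

-971.5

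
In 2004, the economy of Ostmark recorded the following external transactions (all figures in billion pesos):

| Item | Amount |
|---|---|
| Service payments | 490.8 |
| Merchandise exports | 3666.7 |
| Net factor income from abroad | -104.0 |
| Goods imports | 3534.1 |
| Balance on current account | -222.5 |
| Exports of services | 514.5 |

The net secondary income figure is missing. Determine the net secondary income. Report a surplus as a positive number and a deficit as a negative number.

-274.8

Current account = goods balance + services balance + net primary income + net secondary income
Sum of the known components = 52.3
Net secondary income = CA - (known components) = -222.5 - 52.3 = -274.8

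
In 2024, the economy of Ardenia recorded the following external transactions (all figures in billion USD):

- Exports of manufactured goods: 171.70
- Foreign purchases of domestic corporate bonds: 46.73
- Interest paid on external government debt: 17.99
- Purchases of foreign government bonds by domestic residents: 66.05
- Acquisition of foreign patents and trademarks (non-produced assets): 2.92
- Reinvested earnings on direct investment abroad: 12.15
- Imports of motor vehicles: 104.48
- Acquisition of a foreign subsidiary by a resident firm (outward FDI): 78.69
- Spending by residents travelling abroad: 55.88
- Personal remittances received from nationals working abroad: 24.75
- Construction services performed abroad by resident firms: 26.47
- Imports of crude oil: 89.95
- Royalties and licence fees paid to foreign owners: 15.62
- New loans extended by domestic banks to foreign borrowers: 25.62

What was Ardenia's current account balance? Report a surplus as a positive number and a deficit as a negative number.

-48.85

Goods: 171.70 - 104.48 - 89.95 = -22.73
Services: -55.88 - 15.62 + 26.47 = -45.03
Primary income: 12.15 - 17.99 = -5.84
Secondary income: 24.75
Current account = (-22.73) + (-45.03) + (-5.84) + 24.75 = -48.85
(Excluded from the current account — financial account: foreign purchases of domestic corporate bonds 46.73, purchases of foreign government bonds by domestic residents 66.05, acquisition of a foreign subsidiary by a resident firm (outward FDI) 78.69, new loans extended by domestic banks to foreign borrowers 25.62; capital account: acquisition of foreign patents and trademarks (non-produced assets) 2.92.)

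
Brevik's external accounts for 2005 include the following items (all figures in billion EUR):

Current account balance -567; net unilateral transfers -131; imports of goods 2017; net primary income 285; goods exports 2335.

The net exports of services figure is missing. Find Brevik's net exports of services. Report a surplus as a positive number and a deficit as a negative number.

Current account = goods balance + services balance + net primary income + net secondary income
Sum of the known components = 472
Net exports of services = CA - (known components) = -567 - 472 = -1039

-1039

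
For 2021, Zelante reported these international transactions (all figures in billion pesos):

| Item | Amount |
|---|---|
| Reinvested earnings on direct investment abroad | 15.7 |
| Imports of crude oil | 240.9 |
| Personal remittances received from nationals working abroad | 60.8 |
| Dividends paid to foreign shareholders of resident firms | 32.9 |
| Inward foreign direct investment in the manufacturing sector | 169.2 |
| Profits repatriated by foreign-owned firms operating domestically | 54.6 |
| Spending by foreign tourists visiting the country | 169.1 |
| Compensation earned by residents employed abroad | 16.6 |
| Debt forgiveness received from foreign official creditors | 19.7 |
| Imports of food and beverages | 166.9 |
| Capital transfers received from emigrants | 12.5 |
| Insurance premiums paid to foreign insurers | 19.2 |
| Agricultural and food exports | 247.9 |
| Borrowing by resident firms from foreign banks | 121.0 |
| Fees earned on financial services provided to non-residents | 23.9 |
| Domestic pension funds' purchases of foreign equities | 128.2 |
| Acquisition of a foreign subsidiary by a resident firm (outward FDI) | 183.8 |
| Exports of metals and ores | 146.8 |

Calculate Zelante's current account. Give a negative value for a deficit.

Goods: -166.9 + 247.9 - 240.9 + 146.8 = -13.1
Services: 23.9 + 169.1 - 19.2 = 173.8
Primary income: 15.7 - 32.9 + 16.6 - 54.6 = -55.2
Secondary income: 60.8
Current account = (-13.1) + 173.8 + (-55.2) + 60.8 = 166.3
(Excluded from the current account — financial account: inward foreign direct investment in the manufacturing sector 169.2, borrowing by resident firms from foreign banks 121.0, domestic pension funds' purchases of foreign equities 128.2, acquisition of a foreign subsidiary by a resident firm (outward FDI) 183.8; capital account: debt forgiveness received from foreign official creditors 19.7, capital transfers received from emigrants 12.5.)

166.3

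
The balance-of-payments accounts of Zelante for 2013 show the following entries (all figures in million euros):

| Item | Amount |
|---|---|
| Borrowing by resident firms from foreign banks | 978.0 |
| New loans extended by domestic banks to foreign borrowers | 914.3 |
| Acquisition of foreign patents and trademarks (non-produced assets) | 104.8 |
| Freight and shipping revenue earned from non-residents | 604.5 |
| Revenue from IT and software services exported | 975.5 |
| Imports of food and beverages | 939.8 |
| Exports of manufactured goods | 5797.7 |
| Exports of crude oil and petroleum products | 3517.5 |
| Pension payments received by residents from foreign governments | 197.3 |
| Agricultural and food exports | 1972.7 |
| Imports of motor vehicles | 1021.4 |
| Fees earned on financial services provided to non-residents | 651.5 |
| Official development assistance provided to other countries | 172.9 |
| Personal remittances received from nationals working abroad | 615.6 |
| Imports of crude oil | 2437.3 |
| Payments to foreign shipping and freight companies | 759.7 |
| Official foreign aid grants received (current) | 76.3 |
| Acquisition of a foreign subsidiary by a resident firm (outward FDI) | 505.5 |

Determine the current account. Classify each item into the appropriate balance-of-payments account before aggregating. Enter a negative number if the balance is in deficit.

9077.5

Goods: -1021.4 + 5797.7 - 939.8 + 1972.7 + 3517.5 - 2437.3 = 6889.4
Services: -759.7 + 604.5 + 651.5 + 975.5 = 1471.8
Secondary income: 76.3 + 615.6 + 197.3 - 172.9 = 716.3
Current account = 6889.4 + 1471.8 + 716.3 = 9077.5
(Excluded from the current account — financial account: borrowing by resident firms from foreign banks 978.0, new loans extended by domestic banks to foreign borrowers 914.3, acquisition of a foreign subsidiary by a resident firm (outward FDI) 505.5; capital account: acquisition of foreign patents and trademarks (non-produced assets) 104.8.)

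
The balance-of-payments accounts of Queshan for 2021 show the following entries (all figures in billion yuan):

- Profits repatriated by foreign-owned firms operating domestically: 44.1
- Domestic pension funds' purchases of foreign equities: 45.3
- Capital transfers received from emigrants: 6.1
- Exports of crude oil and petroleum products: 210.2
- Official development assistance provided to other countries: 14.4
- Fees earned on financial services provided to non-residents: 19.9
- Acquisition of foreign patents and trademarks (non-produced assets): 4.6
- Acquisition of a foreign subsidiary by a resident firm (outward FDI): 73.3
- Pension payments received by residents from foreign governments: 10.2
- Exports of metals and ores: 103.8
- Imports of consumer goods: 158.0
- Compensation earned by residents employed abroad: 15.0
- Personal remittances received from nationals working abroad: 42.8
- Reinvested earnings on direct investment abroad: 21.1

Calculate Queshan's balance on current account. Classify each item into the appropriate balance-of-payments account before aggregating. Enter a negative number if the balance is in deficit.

206.5

Goods: 210.2 - 158.0 + 103.8 = 156.0
Services: 19.9
Primary income: 21.1 - 44.1 + 15.0 = -8.0
Secondary income: 42.8 - 14.4 + 10.2 = 38.6
Current account = 156.0 + 19.9 + (-8.0) + 38.6 = 206.5
(Excluded from the current account — financial account: domestic pension funds' purchases of foreign equities 45.3, acquisition of a foreign subsidiary by a resident firm (outward FDI) 73.3; capital account: capital transfers received from emigrants 6.1, acquisition of foreign patents and trademarks (non-produced assets) 4.6.)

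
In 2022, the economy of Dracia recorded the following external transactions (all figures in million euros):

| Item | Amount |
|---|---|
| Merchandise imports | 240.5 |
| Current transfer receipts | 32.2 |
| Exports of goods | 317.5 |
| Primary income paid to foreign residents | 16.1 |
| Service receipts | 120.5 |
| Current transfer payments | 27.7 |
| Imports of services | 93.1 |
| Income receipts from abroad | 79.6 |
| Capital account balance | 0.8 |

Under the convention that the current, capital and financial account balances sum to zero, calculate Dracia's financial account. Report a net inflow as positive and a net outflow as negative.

-173.2

Goods balance = 317.5 - 240.5 = 77.0
Services balance = 120.5 - 93.1 = 27.4
Trade balance (goods + services) = 77.0 + 27.4 = 104.4
Net primary income = 79.6 - 16.1 = 63.5
Net secondary income = 32.2 - 27.7 = 4.5
Current account = 104.4 + 63.5 + 4.5 = 172.4
Financial account = -(172.4 + 0.8) = -173.2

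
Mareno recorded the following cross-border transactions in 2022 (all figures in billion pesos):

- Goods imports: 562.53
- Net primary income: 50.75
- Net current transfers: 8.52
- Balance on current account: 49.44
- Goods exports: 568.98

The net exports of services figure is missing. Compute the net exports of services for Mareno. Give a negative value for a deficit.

-16.28

Current account = goods balance + services balance + net primary income + net secondary income
Sum of the known components = 65.72
Net exports of services = CA - (known components) = 49.44 - 65.72 = -16.28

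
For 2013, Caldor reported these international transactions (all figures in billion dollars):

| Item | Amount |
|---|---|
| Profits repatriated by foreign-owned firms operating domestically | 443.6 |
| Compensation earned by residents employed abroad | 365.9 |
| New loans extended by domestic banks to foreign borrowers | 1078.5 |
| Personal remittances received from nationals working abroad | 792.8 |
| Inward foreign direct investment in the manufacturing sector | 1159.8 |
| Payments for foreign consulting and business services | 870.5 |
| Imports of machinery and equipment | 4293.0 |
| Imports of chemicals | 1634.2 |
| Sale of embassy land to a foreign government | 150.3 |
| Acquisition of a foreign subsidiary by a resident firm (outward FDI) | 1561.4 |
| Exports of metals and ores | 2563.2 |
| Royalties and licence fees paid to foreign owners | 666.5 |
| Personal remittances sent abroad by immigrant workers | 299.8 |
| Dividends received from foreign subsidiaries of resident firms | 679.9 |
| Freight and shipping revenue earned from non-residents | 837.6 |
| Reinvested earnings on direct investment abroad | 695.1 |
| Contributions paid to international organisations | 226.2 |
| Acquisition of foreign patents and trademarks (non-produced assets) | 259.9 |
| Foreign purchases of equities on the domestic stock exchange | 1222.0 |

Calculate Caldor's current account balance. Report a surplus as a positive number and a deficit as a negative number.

-2499.3

Goods: -1634.2 - 4293.0 + 2563.2 = -3364.0
Services: 837.6 - 666.5 - 870.5 = -699.4
Primary income: 695.1 + 365.9 + 679.9 - 443.6 = 1297.3
Secondary income: -226.2 + 792.8 - 299.8 = 266.8
Current account = (-3364.0) + (-699.4) + 1297.3 + 266.8 = -2499.3
(Excluded from the current account — financial account: new loans extended by domestic banks to foreign borrowers 1078.5, inward foreign direct investment in the manufacturing sector 1159.8, acquisition of a foreign subsidiary by a resident firm (outward FDI) 1561.4, foreign purchases of equities on the domestic stock exchange 1222.0; capital account: sale of embassy land to a foreign government 150.3, acquisition of foreign patents and trademarks (non-produced assets) 259.9.)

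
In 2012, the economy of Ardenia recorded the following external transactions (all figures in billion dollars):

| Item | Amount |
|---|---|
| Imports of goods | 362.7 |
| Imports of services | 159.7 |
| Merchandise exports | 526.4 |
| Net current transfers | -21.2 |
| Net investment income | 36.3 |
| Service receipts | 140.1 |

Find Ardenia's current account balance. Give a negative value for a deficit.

Goods balance = 526.4 - 362.7 = 163.7
Services balance = 140.1 - 159.7 = -19.6
Trade balance (goods + services) = 163.7 + (-19.6) = 144.1
Net primary income = 36.3
Net secondary income = -21.2
Current account = 144.1 + 36.3 + (-21.2) = 159.2

159.2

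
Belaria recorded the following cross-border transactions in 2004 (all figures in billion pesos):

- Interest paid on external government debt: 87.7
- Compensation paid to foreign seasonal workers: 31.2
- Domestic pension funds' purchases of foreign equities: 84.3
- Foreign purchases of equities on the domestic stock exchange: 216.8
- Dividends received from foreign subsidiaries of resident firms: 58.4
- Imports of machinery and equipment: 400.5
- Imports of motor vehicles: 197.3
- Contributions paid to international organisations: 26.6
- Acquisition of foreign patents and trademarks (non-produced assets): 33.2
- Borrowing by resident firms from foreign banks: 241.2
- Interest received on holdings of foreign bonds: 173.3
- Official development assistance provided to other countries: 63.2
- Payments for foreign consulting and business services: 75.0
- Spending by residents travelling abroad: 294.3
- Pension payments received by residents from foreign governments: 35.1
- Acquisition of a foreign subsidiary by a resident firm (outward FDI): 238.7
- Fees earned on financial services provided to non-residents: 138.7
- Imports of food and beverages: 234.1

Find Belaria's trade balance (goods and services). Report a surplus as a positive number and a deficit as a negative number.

-1062.5

Goods: -197.3 - 234.1 - 400.5 = -831.9
Services: 138.7 - 294.3 - 75.0 = -230.6
Trade balance = -831.9 + (-230.6) = -1062.5
(Excluded from the trade balance — primary income: interest paid on external government debt 87.7, compensation paid to foreign seasonal workers 31.2, dividends received from foreign subsidiaries of resident firms 58.4, interest received on holdings of foreign bonds 173.3; financial account: domestic pension funds' purchases of foreign equities 84.3, foreign purchases of equities on the domestic stock exchange 216.8, borrowing by resident firms from foreign banks 241.2, acquisition of a foreign subsidiary by a resident firm (outward FDI) 238.7; secondary income: contributions paid to international organisations 26.6, official development assistance provided to other countries 63.2, pension payments received by residents from foreign governments 35.1; capital account: acquisition of foreign patents and trademarks (non-produced assets) 33.2.)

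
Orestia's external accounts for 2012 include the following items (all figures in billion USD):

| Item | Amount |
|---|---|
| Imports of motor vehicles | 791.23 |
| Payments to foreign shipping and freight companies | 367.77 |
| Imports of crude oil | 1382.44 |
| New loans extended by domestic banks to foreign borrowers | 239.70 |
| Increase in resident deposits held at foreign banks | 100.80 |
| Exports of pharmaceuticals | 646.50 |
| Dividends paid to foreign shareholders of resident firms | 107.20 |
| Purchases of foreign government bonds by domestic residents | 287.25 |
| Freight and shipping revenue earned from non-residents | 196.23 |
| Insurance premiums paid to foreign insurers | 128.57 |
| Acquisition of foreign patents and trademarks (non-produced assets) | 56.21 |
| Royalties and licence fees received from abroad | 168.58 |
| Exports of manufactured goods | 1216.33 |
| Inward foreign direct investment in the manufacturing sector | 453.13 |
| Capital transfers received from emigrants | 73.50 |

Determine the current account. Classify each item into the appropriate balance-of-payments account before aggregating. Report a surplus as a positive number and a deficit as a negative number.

-549.57

Goods: 646.50 - 1382.44 - 791.23 + 1216.33 = -310.84
Services: 196.23 - 367.77 + 168.58 - 128.57 = -131.53
Primary income: -107.20
Current account = (-310.84) + (-131.53) + (-107.20) = -549.57
(Excluded from the current account — financial account: new loans extended by domestic banks to foreign borrowers 239.70, increase in resident deposits held at foreign banks 100.80, purchases of foreign government bonds by domestic residents 287.25, inward foreign direct investment in the manufacturing sector 453.13; capital account: acquisition of foreign patents and trademarks (non-produced assets) 56.21, capital transfers received from emigrants 73.50.)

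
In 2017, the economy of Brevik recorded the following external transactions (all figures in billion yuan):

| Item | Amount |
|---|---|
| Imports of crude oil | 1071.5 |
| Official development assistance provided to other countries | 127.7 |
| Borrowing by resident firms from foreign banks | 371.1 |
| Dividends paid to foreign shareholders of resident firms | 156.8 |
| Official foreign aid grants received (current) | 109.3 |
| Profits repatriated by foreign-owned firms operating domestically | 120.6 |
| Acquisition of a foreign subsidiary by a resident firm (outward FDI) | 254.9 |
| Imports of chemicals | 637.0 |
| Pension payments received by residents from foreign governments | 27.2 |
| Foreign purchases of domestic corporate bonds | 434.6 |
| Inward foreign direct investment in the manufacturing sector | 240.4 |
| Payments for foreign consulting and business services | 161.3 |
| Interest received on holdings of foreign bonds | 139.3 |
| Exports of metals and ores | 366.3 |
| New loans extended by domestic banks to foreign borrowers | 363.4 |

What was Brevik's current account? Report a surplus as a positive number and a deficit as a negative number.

-1632.8

Goods: -637.0 + 366.3 - 1071.5 = -1342.2
Services: -161.3
Primary income: -120.6 - 156.8 + 139.3 = -138.1
Secondary income: 109.3 - 127.7 + 27.2 = 8.8
Current account = (-1342.2) + (-161.3) + (-138.1) + 8.8 = -1632.8
(Excluded from the current account — financial account: borrowing by resident firms from foreign banks 371.1, acquisition of a foreign subsidiary by a resident firm (outward FDI) 254.9, foreign purchases of domestic corporate bonds 434.6, inward foreign direct investment in the manufacturing sector 240.4, new loans extended by domestic banks to foreign borrowers 363.4.)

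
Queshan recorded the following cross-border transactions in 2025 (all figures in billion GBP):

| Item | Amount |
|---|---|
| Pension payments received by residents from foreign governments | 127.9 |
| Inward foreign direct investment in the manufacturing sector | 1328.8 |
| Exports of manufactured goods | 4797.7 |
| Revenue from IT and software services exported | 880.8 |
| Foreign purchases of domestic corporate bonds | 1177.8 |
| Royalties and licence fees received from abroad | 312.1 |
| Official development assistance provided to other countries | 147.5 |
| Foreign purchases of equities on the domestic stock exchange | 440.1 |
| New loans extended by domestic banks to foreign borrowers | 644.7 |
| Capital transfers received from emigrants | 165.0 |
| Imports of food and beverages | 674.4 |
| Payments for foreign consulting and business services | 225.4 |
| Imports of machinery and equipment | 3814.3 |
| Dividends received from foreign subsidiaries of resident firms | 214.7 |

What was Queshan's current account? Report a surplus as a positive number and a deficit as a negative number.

1471.6

Goods: -674.4 + 4797.7 - 3814.3 = 309.0
Services: -225.4 + 312.1 + 880.8 = 967.5
Primary income: 214.7
Secondary income: 127.9 - 147.5 = -19.6
Current account = 309.0 + 967.5 + 214.7 + (-19.6) = 1471.6
(Excluded from the current account — financial account: inward foreign direct investment in the manufacturing sector 1328.8, foreign purchases of domestic corporate bonds 1177.8, foreign purchases of equities on the domestic stock exchange 440.1, new loans extended by domestic banks to foreign borrowers 644.7; capital account: capital transfers received from emigrants 165.0.)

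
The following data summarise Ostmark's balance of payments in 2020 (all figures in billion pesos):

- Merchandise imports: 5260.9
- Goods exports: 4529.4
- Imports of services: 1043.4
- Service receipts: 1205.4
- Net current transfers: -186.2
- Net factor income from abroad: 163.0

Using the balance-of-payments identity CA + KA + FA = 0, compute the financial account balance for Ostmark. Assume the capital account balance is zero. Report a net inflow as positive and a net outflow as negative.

592.7

Goods balance = 4529.4 - 5260.9 = -731.5
Services balance = 1205.4 - 1043.4 = 162.0
Trade balance (goods + services) = -731.5 + 162.0 = -569.5
Net primary income = 163.0
Net secondary income = -186.2
Current account = -569.5 + 163.0 + (-186.2) = -592.7
Financial account = -(-592.7) = 592.7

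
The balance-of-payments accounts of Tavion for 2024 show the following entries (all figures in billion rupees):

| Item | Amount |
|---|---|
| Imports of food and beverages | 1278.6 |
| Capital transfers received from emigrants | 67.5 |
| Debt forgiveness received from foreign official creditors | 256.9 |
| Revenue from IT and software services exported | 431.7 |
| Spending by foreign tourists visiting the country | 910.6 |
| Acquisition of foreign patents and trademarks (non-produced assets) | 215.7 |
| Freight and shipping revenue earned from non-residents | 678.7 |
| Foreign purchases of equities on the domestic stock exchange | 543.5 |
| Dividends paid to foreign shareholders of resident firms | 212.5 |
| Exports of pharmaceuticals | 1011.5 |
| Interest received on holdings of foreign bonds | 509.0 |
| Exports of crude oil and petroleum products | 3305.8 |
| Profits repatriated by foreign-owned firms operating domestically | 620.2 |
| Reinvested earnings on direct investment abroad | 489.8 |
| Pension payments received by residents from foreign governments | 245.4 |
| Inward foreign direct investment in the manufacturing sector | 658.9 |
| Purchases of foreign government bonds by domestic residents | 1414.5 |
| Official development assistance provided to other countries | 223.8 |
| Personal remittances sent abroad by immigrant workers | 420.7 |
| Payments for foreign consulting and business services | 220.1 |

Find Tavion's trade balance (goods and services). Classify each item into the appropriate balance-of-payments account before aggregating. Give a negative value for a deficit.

4839.6

Goods: -1278.6 + 3305.8 + 1011.5 = 3038.7
Services: -220.1 + 431.7 + 910.6 + 678.7 = 1800.9
Trade balance = 3038.7 + 1800.9 = 4839.6
(Excluded from the trade balance — capital account: capital transfers received from emigrants 67.5, debt forgiveness received from foreign official creditors 256.9, acquisition of foreign patents and trademarks (non-produced assets) 215.7; financial account: foreign purchases of equities on the domestic stock exchange 543.5, inward foreign direct investment in the manufacturing sector 658.9, purchases of foreign government bonds by domestic residents 1414.5; primary income: dividends paid to foreign shareholders of resident firms 212.5, interest received on holdings of foreign bonds 509.0, profits repatriated by foreign-owned firms operating domestically 620.2, reinvested earnings on direct investment abroad 489.8; secondary income: pension payments received by residents from foreign governments 245.4, official development assistance provided to other countries 223.8, personal remittances sent abroad by immigrant workers 420.7.)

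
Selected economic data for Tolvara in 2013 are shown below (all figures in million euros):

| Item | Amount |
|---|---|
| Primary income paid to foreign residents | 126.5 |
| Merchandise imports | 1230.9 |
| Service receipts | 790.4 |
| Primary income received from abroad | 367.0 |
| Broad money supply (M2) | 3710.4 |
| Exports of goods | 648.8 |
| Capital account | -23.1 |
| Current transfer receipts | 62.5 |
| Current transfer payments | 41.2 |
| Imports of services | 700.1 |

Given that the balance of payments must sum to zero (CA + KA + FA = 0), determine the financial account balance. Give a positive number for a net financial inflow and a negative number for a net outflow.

Goods balance = 648.8 - 1230.9 = -582.1
Services balance = 790.4 - 700.1 = 90.3
Trade balance (goods + services) = -582.1 + 90.3 = -491.8
Net primary income = 367.0 - 126.5 = 240.5
Net secondary income = 62.5 - 41.2 = 21.3
Current account = -491.8 + 240.5 + 21.3 = -230.0
Financial account = -(-230.0 + (-23.1)) = 253.1

253.1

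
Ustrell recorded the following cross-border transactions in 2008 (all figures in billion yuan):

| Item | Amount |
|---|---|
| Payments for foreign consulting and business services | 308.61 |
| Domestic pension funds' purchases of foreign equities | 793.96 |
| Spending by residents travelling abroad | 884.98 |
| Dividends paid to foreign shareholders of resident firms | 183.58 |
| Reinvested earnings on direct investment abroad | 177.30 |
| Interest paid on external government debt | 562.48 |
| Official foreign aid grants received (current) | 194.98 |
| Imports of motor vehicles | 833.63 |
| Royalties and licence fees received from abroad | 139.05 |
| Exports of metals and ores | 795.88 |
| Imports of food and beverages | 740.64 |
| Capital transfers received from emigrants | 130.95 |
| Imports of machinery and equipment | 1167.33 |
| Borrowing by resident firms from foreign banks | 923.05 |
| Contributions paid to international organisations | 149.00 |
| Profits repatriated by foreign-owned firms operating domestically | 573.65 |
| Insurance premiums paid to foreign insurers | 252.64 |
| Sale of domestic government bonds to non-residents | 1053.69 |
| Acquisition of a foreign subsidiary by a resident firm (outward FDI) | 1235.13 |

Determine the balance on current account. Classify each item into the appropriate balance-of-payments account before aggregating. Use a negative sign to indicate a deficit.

-4349.33

Goods: -1167.33 - 833.63 - 740.64 + 795.88 = -1945.72
Services: -884.98 - 308.61 + 139.05 - 252.64 = -1307.18
Primary income: -573.65 - 562.48 - 183.58 + 177.30 = -1142.41
Secondary income: 194.98 - 149.00 = 45.98
Current account = (-1945.72) + (-1307.18) + (-1142.41) + 45.98 = -4349.33
(Excluded from the current account — financial account: domestic pension funds' purchases of foreign equities 793.96, borrowing by resident firms from foreign banks 923.05, sale of domestic government bonds to non-residents 1053.69, acquisition of a foreign subsidiary by a resident firm (outward FDI) 1235.13; capital account: capital transfers received from emigrants 130.95.)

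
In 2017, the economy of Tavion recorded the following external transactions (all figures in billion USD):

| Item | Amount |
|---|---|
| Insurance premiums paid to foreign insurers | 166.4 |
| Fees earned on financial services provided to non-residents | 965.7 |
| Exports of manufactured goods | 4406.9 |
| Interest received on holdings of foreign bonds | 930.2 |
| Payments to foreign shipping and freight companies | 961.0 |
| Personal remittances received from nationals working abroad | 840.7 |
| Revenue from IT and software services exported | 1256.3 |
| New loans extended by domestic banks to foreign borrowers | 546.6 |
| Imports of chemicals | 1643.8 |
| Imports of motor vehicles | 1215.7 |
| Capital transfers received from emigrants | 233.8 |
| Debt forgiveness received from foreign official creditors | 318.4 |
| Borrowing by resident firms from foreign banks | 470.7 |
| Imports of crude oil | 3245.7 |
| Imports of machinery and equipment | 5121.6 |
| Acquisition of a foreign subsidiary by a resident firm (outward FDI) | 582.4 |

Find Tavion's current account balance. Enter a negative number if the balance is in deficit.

Goods: -3245.7 - 1215.7 - 5121.6 + 4406.9 - 1643.8 = -6819.9
Services: 965.7 - 961.0 - 166.4 + 1256.3 = 1094.6
Primary income: 930.2
Secondary income: 840.7
Current account = (-6819.9) + 1094.6 + 930.2 + 840.7 = -3954.4
(Excluded from the current account — financial account: new loans extended by domestic banks to foreign borrowers 546.6, borrowing by resident firms from foreign banks 470.7, acquisition of a foreign subsidiary by a resident firm (outward FDI) 582.4; capital account: capital transfers received from emigrants 233.8, debt forgiveness received from foreign official creditors 318.4.)

-3954.4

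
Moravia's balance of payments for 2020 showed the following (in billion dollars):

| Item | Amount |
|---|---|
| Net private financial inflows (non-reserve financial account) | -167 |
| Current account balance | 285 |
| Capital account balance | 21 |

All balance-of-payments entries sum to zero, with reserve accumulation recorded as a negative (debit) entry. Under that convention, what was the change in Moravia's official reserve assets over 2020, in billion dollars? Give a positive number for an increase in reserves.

139

Official reserve transactions balance = -(285 + 21 + (-167)) = -139
An accumulation of reserves is recorded as a debit (negative entry), so the change in the stock of reserves is the negative of that balance.
Change in official reserves = -(-139) = 139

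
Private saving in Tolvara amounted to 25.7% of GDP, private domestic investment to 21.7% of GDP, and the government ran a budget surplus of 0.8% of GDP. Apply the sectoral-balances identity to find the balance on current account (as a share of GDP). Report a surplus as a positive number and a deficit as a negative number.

By the sectoral-balances identity, CA = (S_private - I) + (T - G).
Private balance = 25.7 - 21.7 = 4.0
Government balance (T - G) = 0.8
CA = 4.0 + 0.8 = 4.8

4.8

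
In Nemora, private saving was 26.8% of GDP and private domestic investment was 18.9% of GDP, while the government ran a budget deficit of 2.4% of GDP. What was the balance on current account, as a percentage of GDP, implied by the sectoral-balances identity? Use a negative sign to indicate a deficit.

5.5

By the sectoral-balances identity, CA = (S_private - I) + (T - G).
Private balance = 26.8 - 18.9 = 7.9
Government balance (T - G) = -2.4
CA = 7.9 + (-2.4) = 5.5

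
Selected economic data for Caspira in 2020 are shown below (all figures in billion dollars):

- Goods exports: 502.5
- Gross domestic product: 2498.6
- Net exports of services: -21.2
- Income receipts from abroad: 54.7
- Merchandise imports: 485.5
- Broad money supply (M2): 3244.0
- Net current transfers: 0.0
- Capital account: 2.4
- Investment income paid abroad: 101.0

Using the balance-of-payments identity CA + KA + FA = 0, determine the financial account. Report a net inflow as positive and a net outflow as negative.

48.1

Goods balance = 502.5 - 485.5 = 17.0
Services balance = -21.2
Trade balance (goods + services) = 17.0 + (-21.2) = -4.2
Net primary income = 54.7 - 101.0 = -46.3
Net secondary income = 0.0
Current account = -4.2 + (-46.3) + 0.0 = -50.5
Financial account = -(-50.5 + 2.4) = 48.1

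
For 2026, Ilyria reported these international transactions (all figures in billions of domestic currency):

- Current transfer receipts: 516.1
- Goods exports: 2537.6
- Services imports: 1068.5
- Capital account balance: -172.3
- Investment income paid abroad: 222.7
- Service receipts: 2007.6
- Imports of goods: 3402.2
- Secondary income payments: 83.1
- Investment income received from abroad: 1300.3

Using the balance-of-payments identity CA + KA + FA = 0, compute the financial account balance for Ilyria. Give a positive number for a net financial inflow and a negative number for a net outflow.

-1412.8

Goods balance = 2537.6 - 3402.2 = -864.6
Services balance = 2007.6 - 1068.5 = 939.1
Trade balance (goods + services) = -864.6 + 939.1 = 74.5
Net primary income = 1300.3 - 222.7 = 1077.6
Net secondary income = 516.1 - 83.1 = 433.0
Current account = 74.5 + 1077.6 + 433.0 = 1585.1
Financial account = -(1585.1 + (-172.3)) = -1412.8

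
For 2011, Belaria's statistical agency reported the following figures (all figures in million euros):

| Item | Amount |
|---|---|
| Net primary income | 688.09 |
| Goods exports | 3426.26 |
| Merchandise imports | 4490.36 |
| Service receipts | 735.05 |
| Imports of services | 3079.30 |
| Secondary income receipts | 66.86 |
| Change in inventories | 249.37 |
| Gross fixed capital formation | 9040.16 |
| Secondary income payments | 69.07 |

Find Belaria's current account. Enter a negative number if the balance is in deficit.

Goods balance = 3426.26 - 4490.36 = -1064.10
Services balance = 735.05 - 3079.30 = -2344.25
Trade balance (goods + services) = -1064.10 + (-2344.25) = -3408.35
Net primary income = 688.09
Net secondary income = 66.86 - 69.07 = -2.21
Current account = -3408.35 + 688.09 + (-2.21) = -2722.47

-2722.47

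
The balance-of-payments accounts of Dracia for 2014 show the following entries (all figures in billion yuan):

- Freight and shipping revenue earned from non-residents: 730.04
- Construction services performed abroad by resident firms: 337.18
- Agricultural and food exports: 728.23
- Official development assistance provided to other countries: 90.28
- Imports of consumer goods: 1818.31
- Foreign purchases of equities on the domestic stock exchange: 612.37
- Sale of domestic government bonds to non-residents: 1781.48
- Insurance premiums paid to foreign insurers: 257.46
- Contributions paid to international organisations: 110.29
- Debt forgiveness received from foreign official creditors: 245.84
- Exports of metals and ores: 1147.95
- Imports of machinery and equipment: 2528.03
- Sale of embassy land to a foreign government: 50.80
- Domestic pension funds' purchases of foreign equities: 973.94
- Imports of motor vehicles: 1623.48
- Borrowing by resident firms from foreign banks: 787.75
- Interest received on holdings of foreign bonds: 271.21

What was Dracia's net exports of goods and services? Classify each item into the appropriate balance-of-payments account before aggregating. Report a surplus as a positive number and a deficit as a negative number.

Goods: 728.23 - 1818.31 - 2528.03 - 1623.48 + 1147.95 = -4093.64
Services: 730.04 + 337.18 - 257.46 = 809.76
Trade balance = -4093.64 + 809.76 = -3283.88
(Excluded from the trade balance — secondary income: official development assistance provided to other countries 90.28, contributions paid to international organisations 110.29; financial account: foreign purchases of equities on the domestic stock exchange 612.37, sale of domestic government bonds to non-residents 1781.48, domestic pension funds' purchases of foreign equities 973.94, borrowing by resident firms from foreign banks 787.75; capital account: debt forgiveness received from foreign official creditors 245.84, sale of embassy land to a foreign government 50.80; primary income: interest received on holdings of foreign bonds 271.21.)

-3283.88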